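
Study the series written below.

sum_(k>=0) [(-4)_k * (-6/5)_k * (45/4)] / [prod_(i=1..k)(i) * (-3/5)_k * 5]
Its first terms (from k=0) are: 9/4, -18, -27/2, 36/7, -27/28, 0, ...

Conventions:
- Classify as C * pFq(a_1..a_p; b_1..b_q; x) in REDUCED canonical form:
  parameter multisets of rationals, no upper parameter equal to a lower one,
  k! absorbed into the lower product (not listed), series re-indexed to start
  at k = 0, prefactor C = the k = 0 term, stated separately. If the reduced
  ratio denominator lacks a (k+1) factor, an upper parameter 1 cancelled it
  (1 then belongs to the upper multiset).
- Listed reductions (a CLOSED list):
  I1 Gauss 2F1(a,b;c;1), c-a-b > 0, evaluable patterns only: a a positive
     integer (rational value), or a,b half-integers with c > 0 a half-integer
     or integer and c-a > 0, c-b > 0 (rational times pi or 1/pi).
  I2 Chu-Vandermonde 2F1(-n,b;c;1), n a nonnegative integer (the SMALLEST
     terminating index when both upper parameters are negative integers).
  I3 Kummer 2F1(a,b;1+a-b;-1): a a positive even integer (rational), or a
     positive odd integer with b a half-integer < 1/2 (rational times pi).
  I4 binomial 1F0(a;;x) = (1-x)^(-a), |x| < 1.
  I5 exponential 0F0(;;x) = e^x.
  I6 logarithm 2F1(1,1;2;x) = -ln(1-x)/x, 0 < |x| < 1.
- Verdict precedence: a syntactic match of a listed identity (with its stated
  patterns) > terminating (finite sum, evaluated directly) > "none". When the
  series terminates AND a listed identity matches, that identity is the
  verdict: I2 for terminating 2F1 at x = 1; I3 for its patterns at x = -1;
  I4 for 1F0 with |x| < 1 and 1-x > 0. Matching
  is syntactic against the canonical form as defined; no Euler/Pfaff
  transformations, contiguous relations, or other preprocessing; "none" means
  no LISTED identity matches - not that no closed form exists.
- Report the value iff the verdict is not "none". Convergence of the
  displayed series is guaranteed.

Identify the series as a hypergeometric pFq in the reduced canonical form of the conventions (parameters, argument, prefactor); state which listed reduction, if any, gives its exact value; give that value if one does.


Key step: x = 1 and the constant factors (C = 9/4, x = 1) combine into one prefactor.
Term ratio: r(k) = 1 * (k-4) (k-6/5) / [(k-3/5) (k+1)] - rational; roots negated = parameters, x = 1, C = 9/4.

Canonical form: C = 9/4 times 2F1 with upper {-4, -6/5}, lower {-3/5}, x = 1. Verdict: Vandermonde's identity (I2) applies (terminating 2F1 at x = 1 with n = 4, b = -6/5, c = -3/5). Exact value: -351/14.


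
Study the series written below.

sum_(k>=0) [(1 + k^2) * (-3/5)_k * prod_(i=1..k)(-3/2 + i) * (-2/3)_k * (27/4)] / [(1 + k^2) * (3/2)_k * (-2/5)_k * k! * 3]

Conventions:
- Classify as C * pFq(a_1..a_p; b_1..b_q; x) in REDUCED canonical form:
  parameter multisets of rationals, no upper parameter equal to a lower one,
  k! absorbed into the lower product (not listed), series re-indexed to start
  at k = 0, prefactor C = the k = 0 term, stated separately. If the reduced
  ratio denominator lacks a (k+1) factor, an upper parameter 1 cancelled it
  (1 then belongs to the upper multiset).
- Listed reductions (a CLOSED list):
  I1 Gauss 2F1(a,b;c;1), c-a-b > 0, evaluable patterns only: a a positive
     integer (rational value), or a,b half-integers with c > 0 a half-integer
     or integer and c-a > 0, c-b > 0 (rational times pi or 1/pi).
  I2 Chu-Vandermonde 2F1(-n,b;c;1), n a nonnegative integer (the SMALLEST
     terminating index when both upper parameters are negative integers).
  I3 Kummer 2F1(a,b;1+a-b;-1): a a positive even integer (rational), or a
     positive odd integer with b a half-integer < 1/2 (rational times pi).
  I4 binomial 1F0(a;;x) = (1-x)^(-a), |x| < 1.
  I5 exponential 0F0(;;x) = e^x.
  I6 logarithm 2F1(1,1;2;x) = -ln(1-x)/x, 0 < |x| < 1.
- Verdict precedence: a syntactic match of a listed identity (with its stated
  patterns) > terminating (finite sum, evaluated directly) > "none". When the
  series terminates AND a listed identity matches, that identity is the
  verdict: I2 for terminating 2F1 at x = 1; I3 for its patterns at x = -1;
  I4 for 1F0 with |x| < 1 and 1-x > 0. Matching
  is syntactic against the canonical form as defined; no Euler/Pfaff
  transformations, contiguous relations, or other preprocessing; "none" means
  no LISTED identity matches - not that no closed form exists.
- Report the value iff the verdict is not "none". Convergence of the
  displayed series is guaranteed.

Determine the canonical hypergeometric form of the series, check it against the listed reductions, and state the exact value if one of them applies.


Canonical form: C = 9/4 times 3F2 with upper {-2/3, -3/5, -1/2}, lower {-2/5, 3/2}, x = 1. Verdict: none here - no I1-I6 shape fits x = 1 with lower {-2/5, 3/2}.

Key step: with t_0 = 9/4, the running product (C = 9/4, x = 1) telescopes to a rising factorial.
Term ratio: r(k) = 1 * (k-2/3) (k-3/5) (k-1/2) / [(k-2/5) (k+3/2) (k+1)] - poly over poly, x = 1 from leading terms; C = 9/4 at k = 0.


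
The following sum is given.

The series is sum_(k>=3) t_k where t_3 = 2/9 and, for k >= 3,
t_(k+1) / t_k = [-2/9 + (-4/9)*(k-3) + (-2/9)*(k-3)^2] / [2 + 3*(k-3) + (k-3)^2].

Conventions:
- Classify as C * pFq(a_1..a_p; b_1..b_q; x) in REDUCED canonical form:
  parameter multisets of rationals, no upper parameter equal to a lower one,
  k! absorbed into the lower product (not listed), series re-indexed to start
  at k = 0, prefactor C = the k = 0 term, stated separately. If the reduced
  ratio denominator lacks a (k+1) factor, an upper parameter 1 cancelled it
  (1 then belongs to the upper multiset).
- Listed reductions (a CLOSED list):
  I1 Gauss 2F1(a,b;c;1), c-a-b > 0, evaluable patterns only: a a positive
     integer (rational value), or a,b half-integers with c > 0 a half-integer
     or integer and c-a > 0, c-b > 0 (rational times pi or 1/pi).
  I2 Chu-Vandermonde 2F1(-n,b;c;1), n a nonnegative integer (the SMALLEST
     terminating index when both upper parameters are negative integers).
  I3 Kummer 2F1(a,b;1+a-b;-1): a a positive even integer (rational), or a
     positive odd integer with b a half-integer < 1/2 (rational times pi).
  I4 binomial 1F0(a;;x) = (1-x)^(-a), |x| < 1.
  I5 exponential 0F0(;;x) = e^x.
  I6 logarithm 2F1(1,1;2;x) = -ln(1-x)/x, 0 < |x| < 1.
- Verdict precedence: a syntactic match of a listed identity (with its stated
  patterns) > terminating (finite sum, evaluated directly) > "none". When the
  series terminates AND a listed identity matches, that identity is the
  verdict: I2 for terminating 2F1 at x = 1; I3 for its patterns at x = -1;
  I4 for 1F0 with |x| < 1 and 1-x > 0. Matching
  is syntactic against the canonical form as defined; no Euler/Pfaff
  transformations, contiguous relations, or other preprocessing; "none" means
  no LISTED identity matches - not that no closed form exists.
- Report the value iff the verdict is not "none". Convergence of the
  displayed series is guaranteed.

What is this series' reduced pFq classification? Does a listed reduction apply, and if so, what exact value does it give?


Canonical form: C = 2/9 times 2F1 with upper {1, 1}, lower {2}, x = -2/9. Verdict at x = -2/9: the I6 logarithm reduction matches (the logarithm: parameters (1,1;2), x = -2/9). Sum: ln(11/9).

Key step: from the first term 2/9: roots of the ratio polynomials (prefactor 2/9) are the negated parameters.
Adjacent-term ratio: r(k) = (-2/9) * (k+1) (k+1) / [(k+2) (k+1)] - poly over poly, x = (-2/9) from leading terms; C = 2/9 at k = 0.


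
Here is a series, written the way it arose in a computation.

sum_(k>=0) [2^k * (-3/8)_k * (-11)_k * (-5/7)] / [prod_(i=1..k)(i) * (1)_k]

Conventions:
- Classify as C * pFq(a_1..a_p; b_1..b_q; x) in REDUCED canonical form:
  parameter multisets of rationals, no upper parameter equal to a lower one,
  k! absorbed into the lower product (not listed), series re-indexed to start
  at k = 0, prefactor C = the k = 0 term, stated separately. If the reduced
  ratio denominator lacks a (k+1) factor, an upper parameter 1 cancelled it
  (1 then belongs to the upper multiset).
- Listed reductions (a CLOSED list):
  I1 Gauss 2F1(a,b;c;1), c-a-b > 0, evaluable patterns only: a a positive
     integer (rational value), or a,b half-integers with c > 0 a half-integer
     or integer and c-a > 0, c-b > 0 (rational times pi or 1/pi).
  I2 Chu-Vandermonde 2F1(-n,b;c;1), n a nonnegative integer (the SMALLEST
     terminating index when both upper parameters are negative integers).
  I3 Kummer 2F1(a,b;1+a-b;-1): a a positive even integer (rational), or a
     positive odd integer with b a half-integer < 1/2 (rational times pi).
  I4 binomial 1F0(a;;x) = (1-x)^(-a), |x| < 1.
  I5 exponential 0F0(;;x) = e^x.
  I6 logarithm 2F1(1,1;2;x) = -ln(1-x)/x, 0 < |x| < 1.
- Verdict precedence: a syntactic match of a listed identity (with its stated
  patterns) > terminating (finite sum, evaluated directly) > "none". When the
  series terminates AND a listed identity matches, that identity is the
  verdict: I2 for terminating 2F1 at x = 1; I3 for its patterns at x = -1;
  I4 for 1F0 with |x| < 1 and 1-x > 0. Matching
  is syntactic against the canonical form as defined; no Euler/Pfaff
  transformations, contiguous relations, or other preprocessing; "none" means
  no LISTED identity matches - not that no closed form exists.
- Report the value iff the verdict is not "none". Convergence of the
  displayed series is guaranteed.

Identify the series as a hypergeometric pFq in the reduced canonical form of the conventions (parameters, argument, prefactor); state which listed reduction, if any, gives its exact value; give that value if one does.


At argument 2: a 2F1 with upper {-11, -3/8}, lower {1}, scaled by C = -5/7. Verdict: terminating - no listed pattern fits, but -11 in the upper list cuts the series at k = 11; direct evaluation. Its exact value is -19592159575/7516192768.

Key step: with t_0 = -5/7, the product of the first k integers (C = -5/7, x = 2) is k!.
Consecutive-term ratio: r(k) = 2 * (k-11) (k-3/8) / [(k+1) (k+1)] ; factor over Q: parameters, x = 2, and C = -5/7.


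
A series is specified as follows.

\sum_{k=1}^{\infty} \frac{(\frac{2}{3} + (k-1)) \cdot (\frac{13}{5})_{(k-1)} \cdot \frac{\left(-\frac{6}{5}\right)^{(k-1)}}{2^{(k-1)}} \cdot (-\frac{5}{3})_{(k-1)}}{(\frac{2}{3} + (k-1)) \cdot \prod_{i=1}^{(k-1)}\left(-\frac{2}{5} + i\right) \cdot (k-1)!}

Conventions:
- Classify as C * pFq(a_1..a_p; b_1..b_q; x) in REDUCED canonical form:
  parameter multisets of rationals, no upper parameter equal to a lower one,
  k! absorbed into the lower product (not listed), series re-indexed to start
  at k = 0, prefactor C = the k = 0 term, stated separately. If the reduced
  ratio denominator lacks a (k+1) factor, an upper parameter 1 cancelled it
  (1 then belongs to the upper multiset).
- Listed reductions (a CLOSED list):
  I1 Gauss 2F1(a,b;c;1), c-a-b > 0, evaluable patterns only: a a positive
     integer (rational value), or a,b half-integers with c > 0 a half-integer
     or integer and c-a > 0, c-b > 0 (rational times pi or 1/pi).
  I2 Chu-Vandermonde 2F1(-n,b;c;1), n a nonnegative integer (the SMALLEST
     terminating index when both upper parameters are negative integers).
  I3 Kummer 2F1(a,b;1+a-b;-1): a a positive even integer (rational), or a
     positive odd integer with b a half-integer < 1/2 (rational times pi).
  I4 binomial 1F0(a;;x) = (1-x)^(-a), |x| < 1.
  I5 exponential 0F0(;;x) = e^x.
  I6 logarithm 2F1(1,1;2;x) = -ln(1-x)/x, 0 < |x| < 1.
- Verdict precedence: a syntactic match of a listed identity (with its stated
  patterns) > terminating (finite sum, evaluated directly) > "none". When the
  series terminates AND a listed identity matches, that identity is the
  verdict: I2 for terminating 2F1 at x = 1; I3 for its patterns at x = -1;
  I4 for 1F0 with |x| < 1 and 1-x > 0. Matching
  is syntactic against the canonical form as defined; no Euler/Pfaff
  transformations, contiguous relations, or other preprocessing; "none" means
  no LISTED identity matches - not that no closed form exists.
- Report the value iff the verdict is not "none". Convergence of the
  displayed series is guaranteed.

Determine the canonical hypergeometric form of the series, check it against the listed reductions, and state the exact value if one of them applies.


This is 1 * 2F1(-\frac{5}{3}, \frac{13}{5}; \frac{3}{5}; -\frac{3}{5}) in reduced canonical form. Verdict: no listed reduction: x = -\frac{3}{5} and upper {-\frac{5}{3}, \frac{13}{5}} fail every I1-I6 pattern.

Key observation: with t_0 = 1, the lower running product (prefactor 1) is a rising factorial.
Consecutive-term ratio: r(k) = -\frac{3}{5} * (k-\frac{5}{3}) (k+\frac{13}{5}) / [(k+\frac{3}{5}) (k+1)] - rational in k, leading ratio -\frac{3}{5}; with t_0 = 1, classification follows.


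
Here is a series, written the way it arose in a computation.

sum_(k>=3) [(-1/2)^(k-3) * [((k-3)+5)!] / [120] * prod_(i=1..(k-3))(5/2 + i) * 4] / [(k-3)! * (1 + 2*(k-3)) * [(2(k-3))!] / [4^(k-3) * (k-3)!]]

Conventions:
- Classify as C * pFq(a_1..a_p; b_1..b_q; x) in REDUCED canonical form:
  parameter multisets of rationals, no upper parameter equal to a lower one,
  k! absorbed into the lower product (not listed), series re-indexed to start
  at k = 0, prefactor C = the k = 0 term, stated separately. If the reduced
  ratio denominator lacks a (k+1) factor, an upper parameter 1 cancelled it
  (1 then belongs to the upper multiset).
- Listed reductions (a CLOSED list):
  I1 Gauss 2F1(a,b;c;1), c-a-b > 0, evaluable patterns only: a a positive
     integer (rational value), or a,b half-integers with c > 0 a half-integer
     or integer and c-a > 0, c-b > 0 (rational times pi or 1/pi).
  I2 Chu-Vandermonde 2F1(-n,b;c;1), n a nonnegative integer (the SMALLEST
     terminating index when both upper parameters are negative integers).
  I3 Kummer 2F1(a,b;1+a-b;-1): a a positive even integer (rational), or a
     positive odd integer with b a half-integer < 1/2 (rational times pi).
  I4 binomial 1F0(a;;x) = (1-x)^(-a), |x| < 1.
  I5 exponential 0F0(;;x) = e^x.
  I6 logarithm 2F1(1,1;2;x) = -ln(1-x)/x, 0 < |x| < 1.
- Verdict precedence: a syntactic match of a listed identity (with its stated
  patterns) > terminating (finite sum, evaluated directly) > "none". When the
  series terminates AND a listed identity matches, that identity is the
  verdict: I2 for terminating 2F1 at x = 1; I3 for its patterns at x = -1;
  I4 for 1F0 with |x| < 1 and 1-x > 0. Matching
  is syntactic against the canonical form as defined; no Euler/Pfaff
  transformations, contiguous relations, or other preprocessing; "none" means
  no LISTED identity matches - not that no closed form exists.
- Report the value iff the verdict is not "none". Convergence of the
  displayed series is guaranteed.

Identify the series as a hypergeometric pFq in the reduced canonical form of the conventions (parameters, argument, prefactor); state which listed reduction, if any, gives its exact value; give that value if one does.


This is 4 * 2F1(7/2, 6; 3/2; -1/2) in reduced canonical form. Verdict: none. A 2F1 with upper {7/2, 6} fits none of I1-I6 at x = -1/2; the sum runs forever.

Structural cue: t_0 being 4, the running product (prefactor 4) telescopes to a rising factorial.
Step ratio: r(k) = (-1/2) * (k+7/2) (k+6) / [(k+3/2) (k+1)] - rational in k, leading ratio (-1/2); with t_0 = 4, classification follows.


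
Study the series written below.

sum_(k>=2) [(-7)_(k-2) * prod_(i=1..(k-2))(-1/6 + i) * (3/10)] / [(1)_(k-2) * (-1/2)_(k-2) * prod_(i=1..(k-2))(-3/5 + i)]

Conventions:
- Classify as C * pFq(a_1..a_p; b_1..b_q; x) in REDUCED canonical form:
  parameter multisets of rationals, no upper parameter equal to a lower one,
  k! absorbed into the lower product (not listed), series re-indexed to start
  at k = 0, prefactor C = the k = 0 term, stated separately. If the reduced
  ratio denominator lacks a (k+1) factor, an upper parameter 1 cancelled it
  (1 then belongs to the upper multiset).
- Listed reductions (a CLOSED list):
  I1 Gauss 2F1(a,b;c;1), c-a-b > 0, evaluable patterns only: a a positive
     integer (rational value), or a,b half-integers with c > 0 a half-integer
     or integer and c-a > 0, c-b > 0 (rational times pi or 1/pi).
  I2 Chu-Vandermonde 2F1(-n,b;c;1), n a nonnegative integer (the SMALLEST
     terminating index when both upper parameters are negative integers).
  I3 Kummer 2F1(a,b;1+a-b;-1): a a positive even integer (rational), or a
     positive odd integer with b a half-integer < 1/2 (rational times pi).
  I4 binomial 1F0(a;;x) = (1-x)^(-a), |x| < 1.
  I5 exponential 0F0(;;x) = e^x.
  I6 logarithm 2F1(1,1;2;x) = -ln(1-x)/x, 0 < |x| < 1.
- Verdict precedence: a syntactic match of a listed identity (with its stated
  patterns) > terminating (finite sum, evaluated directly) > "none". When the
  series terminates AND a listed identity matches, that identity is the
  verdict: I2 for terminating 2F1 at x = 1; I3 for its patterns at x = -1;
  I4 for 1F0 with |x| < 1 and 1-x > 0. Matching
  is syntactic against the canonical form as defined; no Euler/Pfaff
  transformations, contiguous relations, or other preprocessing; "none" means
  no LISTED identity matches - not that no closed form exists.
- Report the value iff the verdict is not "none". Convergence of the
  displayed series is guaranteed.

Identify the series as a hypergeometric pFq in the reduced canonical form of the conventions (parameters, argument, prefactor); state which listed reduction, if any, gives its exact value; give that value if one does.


x = 1 here; the reduced form reads 2F2, upper {-7, 5/6}, lower {-1/2, 2/5}, C = 3/10. Verdict: terminating - the sum ends at index 7 because -7 is a negative integer; exact evaluation follows. Hence: -1964759379469/628545899520.

Structural cue: x = 1 and the running product (C = 3/10, x = 1) telescopes to a rising factorial.
Adjacent-term ratio: r(k) = 1 * (k-7) (k+5/6) / [(k-1/2) (k+2/5) (k+1)] - rational; roots negated = parameters, x = 1, C = 3/10.


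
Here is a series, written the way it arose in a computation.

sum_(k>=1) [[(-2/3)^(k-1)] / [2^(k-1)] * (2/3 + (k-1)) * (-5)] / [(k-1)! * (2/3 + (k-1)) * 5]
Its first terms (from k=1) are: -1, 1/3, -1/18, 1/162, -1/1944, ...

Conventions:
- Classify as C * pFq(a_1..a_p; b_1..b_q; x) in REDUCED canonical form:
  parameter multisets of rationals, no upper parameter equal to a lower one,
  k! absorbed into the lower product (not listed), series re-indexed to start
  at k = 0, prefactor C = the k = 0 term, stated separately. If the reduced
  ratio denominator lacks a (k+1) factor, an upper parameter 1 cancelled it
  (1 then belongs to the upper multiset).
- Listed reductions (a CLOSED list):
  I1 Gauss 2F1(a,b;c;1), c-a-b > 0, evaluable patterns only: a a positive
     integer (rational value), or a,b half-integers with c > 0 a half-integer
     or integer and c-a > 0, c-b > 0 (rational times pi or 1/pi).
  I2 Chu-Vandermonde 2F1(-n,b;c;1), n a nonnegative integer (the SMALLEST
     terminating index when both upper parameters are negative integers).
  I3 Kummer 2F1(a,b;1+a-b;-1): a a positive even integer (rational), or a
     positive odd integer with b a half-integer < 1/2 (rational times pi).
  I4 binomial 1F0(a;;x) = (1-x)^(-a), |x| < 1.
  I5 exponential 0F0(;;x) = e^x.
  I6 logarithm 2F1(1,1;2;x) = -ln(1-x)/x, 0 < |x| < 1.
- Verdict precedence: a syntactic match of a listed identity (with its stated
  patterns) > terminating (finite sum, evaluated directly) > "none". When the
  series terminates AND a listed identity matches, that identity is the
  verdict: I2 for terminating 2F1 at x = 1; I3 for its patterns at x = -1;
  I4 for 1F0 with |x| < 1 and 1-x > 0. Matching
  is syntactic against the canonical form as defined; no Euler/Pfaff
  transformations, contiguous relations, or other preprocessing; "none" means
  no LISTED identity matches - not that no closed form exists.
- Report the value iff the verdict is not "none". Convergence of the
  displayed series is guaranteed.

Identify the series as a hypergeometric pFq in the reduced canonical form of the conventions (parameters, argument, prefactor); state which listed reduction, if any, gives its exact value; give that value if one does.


Canonical form: C = -1 times 0F0 with upper {-}, lower {-}, x = -1/3. Verdict: exponential (I5) applies (the 0F0 exponential series at x = -1/3). Exact value: (-1) * e^(-1/3).

Key step: t_0 = -1 here, and the constant factors (C = -1) combine into one prefactor.
Consecutive-term ratio: r(k) = (-1/3) * 1 / [(k+1)] - rational in k. x = (-1/3); t_0 = -1; negate the roots.


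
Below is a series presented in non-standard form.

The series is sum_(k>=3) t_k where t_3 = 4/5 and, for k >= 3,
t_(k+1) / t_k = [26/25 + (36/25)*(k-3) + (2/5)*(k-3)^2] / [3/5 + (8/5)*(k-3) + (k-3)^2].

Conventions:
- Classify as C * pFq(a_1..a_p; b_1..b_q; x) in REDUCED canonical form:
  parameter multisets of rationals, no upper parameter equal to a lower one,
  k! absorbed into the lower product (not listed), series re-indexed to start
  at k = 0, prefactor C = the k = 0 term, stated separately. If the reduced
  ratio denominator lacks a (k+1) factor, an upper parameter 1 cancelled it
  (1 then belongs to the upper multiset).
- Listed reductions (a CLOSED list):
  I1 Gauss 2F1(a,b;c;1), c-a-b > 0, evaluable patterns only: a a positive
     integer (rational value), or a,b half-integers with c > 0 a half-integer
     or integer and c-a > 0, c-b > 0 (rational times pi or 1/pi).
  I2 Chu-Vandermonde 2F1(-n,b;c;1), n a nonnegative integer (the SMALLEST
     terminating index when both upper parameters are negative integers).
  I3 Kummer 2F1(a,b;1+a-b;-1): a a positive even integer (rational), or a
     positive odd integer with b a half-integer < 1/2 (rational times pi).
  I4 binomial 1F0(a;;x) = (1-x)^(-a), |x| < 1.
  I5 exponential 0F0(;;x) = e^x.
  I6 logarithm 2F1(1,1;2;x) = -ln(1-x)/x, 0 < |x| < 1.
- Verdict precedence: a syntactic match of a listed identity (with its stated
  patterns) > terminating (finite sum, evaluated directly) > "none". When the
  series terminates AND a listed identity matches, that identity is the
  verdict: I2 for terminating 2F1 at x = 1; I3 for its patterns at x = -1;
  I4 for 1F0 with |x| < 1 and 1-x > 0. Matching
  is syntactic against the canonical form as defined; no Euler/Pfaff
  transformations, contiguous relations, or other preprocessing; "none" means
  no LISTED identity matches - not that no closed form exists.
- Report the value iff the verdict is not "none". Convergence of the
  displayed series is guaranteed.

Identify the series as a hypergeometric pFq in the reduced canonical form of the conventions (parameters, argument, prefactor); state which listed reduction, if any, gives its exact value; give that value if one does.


The series (x = 2/5) is 2F1: upper {1, 13/5}, lower {3/5}, prefactor 4/5. Verdict: none. A 2F1 with upper {1, 13/5} fits none of I1-I6 at x = 2/5; the sum runs forever.

The tell: from the first term 4/5: roots of the ratio polynomials (C = 4/5, x = 2/5) are the negated parameters.
Term ratio: r(k) = (2/5) * (k+1) (k+13/5) / [(k+3/5) (k+1)] - rational; roots negated = parameters, x = (2/5), C = 4/5.


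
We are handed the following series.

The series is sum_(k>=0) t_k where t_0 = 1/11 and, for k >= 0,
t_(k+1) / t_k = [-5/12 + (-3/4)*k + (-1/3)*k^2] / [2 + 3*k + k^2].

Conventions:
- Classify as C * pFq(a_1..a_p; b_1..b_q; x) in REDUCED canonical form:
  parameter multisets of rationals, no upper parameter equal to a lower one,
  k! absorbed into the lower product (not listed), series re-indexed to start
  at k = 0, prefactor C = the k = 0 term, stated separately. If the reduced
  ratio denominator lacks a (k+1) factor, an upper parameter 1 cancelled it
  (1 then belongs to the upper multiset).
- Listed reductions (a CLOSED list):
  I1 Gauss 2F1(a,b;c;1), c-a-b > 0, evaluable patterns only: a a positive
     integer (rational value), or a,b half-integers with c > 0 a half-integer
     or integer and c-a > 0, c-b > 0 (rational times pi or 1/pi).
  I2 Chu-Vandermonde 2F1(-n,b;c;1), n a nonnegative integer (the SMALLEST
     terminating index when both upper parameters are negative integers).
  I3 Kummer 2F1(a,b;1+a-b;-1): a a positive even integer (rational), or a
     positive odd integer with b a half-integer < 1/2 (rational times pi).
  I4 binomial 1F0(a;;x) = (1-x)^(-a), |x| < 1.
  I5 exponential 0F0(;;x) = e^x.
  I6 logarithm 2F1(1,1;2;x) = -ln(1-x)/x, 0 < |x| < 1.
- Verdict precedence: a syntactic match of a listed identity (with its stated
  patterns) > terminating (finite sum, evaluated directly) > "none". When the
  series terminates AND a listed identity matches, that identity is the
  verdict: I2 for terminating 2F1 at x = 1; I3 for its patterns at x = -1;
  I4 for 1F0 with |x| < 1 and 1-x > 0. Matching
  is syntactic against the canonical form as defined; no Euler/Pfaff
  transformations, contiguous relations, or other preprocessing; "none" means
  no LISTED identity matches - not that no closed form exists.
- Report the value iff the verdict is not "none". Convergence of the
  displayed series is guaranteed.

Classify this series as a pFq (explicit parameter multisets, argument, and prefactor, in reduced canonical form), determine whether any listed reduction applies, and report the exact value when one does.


Key step: t_0 = 1/11 here, and roots of the ratio polynomials (C = 1/11, x = -1/3) are the negated parameters.
Step ratio: r(k) = (-1/3) * (k+1) (k+5/4) / [(k+2) (k+1)] - rational in k, leading ratio (-1/3); with t_0 = 1/11, classification follows.

The series (x = -1/3) is 2F1: upper {1, 5/4}, lower {2}, prefactor 1/11. Verdict: none. Every listed pattern misses the 2F1 form at -1/3, upper {1, 5/4}.


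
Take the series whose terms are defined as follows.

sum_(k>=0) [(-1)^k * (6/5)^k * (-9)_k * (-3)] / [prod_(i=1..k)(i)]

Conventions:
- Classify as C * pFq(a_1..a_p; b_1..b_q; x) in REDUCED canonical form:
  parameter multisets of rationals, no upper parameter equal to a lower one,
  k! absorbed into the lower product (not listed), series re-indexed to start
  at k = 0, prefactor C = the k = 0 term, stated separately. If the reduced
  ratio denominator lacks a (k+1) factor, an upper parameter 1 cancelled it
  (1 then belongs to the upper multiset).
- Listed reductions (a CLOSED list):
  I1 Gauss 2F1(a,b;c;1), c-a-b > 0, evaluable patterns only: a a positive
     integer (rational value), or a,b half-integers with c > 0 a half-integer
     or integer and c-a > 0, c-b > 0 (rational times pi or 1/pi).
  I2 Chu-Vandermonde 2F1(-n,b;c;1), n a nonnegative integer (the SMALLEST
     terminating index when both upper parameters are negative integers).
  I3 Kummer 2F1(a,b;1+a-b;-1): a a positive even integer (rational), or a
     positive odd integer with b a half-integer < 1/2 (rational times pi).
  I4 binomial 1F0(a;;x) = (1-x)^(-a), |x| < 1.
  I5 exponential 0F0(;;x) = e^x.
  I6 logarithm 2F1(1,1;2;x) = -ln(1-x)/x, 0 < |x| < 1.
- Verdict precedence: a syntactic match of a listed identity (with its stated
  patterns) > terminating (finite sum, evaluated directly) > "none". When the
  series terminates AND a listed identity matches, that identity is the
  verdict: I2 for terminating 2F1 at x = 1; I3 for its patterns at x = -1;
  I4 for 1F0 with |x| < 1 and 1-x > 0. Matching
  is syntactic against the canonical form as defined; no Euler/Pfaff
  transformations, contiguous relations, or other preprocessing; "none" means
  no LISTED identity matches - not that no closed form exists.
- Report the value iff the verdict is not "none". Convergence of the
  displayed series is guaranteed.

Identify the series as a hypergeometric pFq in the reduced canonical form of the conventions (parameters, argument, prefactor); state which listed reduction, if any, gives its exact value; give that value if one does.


Classification (C = -3): 1F0 with upper {-9}, lower {-}, argument x = -6/5. Verdict: terminating - upper parameter -9 makes this a finite sum (last index 9), evaluated exactly. Its exact value is -7073843073/1953125.

Key observation: with t_0 = -3, the (-1)^k factor (C = -3, x = -6/5) folds into the argument's sign.
Step ratio: r(k) = (-6/5) * (k-9) / [(k+1)] ; factor over Q: parameters, x = (-6/5), and C = -3.


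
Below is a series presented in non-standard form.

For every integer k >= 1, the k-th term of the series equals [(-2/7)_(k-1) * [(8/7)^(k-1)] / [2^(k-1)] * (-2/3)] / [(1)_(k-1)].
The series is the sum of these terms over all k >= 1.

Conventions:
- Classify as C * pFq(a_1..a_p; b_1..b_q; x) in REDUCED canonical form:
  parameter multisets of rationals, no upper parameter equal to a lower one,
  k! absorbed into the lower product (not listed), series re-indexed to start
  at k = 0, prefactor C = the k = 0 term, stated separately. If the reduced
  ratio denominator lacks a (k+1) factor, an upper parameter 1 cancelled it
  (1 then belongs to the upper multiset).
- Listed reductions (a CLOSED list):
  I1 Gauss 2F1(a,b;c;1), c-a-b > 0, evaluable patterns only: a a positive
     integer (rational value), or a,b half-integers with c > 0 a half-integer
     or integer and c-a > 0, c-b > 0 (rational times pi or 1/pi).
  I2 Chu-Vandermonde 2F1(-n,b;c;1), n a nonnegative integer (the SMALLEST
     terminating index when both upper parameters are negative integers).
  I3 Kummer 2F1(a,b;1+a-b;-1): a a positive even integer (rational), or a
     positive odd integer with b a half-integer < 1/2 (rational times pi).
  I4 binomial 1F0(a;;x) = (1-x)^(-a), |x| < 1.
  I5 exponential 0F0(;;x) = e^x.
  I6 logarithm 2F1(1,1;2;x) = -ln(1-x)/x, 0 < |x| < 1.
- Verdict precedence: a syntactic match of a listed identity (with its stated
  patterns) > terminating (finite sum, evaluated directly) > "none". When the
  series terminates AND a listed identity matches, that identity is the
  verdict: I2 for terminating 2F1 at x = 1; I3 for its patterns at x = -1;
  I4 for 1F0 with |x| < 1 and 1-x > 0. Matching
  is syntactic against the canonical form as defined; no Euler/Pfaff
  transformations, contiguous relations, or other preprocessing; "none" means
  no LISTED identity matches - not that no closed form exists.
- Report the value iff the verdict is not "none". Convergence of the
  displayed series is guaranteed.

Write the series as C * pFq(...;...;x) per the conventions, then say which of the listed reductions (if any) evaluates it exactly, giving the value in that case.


At argument 4/7: a 1F0 with upper {-2/7}, lower {-}, scaled by C = -2/3. Verdict at x = 4/7: binomial (I4) matches (the 1F0 binomial series: exponent 2/7, x = 4/7). Sum: (-2/3) * (3/7)^(2/7).

The tell: from the first term -2/3: the two k-th powers (prefactor -2/3) combine into one argument.
Step ratio: r(k) = (4/7) * (k-2/7) / [(k+1)] - rational in k. x = (4/7); t_0 = -2/3; negate the roots.


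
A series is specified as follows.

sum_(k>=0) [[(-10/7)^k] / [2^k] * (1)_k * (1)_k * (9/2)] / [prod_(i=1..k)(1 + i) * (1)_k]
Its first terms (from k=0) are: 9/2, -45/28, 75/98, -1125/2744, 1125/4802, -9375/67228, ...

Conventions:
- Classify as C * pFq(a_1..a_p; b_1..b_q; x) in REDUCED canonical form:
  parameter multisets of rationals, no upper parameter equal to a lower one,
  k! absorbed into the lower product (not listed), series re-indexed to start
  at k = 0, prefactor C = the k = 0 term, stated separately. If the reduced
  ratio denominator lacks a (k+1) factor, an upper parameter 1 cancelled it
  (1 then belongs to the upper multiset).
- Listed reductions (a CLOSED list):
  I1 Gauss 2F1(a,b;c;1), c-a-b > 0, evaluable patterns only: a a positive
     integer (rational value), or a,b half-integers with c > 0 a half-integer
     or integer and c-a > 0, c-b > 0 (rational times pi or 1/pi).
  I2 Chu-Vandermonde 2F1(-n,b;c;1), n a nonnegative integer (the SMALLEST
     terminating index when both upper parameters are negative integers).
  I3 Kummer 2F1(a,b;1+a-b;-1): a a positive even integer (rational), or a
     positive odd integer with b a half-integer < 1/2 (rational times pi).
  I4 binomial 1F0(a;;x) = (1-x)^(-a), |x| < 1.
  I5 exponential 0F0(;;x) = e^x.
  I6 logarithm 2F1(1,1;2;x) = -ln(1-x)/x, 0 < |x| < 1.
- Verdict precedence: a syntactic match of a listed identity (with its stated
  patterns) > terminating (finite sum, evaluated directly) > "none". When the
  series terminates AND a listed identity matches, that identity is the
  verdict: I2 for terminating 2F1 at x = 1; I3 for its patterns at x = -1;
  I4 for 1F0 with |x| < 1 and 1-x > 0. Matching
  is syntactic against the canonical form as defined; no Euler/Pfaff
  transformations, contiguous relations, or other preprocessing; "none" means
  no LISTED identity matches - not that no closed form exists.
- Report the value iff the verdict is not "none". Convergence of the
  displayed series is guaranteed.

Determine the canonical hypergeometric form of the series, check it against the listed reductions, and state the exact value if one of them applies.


Canonical form: C = 9/2 times 2F1 with upper {1, 1}, lower {2}, x = -5/7. Verdict (x = -5/7): the I6 logarithm reduction applies (the logarithm: parameters (1,1;2), x = -5/7). Sum: (63/10) * ln(12/7).

Structural cue: x = (-5/7) and (1)_k (C = 9/2) is k! itself.
Term ratio: r(k) = (-5/7) * (k+1) (k+1) / [(k+2) (k+1)] - rational in k. x = (-5/7); t_0 = 9/2; negate the roots.


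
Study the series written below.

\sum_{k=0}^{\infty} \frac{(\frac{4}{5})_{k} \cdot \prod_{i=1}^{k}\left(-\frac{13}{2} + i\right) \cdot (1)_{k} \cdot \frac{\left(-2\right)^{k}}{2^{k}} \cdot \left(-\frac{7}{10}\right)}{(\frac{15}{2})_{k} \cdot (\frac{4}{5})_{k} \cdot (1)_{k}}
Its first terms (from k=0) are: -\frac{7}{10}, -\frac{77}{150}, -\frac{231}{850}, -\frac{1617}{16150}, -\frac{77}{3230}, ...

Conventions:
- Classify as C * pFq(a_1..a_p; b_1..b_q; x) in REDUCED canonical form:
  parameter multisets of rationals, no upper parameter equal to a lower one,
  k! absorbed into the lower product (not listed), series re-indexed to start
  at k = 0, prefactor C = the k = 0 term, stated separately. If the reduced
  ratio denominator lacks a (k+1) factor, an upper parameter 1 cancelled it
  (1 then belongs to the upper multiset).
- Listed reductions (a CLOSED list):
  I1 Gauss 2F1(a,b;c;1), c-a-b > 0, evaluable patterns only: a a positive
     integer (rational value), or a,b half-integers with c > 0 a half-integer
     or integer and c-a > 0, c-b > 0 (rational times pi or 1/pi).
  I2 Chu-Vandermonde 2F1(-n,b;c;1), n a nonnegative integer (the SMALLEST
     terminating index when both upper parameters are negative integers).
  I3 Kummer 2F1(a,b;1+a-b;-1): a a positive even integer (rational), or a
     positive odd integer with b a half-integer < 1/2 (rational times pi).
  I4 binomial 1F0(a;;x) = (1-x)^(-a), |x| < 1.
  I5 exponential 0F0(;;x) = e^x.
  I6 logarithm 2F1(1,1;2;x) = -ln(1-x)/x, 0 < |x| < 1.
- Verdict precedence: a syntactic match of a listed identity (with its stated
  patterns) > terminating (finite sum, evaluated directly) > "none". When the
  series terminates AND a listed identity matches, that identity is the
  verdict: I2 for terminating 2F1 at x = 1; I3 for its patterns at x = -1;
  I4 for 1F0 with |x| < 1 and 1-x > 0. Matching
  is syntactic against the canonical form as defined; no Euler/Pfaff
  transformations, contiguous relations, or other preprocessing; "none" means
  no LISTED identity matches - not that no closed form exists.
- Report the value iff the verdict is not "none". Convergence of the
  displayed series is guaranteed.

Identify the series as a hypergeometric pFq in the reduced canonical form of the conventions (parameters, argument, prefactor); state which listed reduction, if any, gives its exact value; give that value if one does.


Canonical form: C = -\frac{7}{10} times 2F1 with upper {-\frac{11}{2}, 1}, lower {\frac{15}{2}}, x = -1. Verdict: the Kummer evaluation I3 matches (x = -1; c = \frac{15}{2} equals 1+a-b for upper {-\frac{11}{2}, 1}: listed pattern). Hence: \left(-\frac{21021}{40960}\right) \cdot \pi.

Key observation: x = -1 and the two k-th powers (C = -7/10, x = -1) combine into one argument.
Consecutive-term ratio: r(k) = -1 * (k-\frac{11}{2}) (k+1) / [(k+\frac{15}{2}) (k+1)] - poly over poly, x = -1 from leading terms; C = -\frac{7}{10} at k = 0.


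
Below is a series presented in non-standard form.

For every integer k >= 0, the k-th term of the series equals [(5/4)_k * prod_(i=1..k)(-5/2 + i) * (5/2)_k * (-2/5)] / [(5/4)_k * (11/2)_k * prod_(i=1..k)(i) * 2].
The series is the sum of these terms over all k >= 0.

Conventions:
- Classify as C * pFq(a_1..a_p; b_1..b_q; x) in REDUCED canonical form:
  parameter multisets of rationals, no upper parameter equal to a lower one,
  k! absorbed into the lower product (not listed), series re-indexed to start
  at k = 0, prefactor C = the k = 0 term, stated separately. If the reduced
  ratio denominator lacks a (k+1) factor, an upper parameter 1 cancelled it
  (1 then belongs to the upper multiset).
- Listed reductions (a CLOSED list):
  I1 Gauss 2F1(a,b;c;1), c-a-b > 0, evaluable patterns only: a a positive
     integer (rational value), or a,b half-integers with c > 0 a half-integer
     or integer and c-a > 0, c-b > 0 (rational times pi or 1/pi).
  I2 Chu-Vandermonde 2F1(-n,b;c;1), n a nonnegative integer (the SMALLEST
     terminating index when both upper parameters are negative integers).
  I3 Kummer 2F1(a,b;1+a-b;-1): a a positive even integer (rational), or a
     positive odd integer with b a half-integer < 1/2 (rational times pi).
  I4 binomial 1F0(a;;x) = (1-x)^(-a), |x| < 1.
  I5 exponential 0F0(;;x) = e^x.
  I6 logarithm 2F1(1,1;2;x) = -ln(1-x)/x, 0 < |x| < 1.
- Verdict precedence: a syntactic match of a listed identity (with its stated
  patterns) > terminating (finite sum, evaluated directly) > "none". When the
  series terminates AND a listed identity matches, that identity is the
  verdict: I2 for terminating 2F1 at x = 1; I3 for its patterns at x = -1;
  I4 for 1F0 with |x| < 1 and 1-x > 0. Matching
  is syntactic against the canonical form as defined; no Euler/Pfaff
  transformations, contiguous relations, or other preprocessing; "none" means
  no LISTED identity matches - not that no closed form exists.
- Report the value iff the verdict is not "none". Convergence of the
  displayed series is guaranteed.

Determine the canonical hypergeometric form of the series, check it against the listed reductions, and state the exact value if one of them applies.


Structural cue: t_0 = -1/5 here, and the parameter 5/4 appears in both the upper and lower lists and cancels.
Ratio: r(k) = 1 * (k-3/2) (k+5/2) / [(k+11/2) (k+1)] - rational in k, leading ratio 1; with t_0 = -1/5, classification follows.

Canonical form: C = -1/5 times 2F1 with upper {-3/2, 5/2}, lower {11/2}, x = 1. Verdict at x = 1: Gauss's theorem I1 (half-integer case) matches (x = 1; upper {-3/2, 5/2} half-integers, c = 11/2 in the evaluable pattern). Sum: (-441/16384) * pi.


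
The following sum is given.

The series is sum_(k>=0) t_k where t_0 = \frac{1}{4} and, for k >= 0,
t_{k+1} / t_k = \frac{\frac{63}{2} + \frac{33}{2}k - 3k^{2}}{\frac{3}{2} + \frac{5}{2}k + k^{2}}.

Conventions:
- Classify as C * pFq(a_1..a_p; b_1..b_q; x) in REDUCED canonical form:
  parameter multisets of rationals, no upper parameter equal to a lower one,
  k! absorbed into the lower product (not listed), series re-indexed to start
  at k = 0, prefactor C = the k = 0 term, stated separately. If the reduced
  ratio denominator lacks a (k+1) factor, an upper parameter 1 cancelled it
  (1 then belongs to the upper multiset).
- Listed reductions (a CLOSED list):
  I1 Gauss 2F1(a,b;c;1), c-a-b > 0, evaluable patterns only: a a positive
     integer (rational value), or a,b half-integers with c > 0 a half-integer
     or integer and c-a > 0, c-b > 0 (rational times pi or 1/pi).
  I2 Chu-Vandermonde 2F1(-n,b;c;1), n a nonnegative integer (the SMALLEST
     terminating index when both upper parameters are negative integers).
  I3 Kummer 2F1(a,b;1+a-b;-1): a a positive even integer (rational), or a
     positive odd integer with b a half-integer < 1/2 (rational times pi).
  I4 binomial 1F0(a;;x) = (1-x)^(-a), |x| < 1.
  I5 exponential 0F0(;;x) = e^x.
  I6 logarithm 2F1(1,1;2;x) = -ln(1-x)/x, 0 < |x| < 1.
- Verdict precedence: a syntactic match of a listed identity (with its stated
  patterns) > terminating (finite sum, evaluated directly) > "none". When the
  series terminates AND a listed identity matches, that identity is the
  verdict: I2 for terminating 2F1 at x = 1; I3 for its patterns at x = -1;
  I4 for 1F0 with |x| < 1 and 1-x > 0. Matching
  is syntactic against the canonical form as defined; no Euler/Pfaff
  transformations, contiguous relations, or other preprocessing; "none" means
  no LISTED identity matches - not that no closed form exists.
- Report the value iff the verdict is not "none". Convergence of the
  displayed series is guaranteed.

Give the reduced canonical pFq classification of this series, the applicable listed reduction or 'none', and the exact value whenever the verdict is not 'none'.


x = -3 here; the reduced form reads 1F0, upper {-7}, lower {-}, C = \frac{1}{4}. Verdict: terminating - upper -7 stops the sum at k = 7; the 8 terms are added exactly. Its exact value is 4096.

Structural cue: t_0 being \frac{1}{4}, factor the ratio over Q (C = 1/4): negated roots = parameters.
Adjacent-term ratio: r(k) = -3 * (k-7) / [(k+1)] - rational in k. x = -3; t_0 = \frac{1}{4}; negate the roots.
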